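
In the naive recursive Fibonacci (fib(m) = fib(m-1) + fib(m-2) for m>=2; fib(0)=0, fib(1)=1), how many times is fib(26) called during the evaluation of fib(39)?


Let N(m) = number of times fib(m) is called while evaluating fib(39).
N(39) = 1 (the initial call).
N(38) = 1 (only fib(39) calls it).
For 1 <= m <= 37: fib(m) is called by fib(m+1) and fib(m+2), so
  N(m) = N(m+1) + N(m+2).
fib(0) is called only by fib(2), so N(0) = N(2).
Walk down from m=39:
  N(39)=1, N(38)=1, N(37)=2, N(36)=3, N(35)=5, N(34)=8, N(33)=13, N(32)=21, N(31)=34, N(30)=55, N(29)=89, N(28)=144, N(27)=233, N(26)=377
N(26) = 377


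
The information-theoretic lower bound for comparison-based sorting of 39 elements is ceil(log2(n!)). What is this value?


A binary decision tree of height h has at most 2^h leaves and needs at least n! of them, so h >= ceil(log2(n!)).
39! is far too large to multiply out, so use Stirling's series:
  ln(n!) ~ n ln n - n + (1/2) ln(2 pi n) + 1/(12n)  (error below 1/(360 n^3), negligible here)
  ln(39) = 3.6635616
  n ln n = 39 * 3.6635616 = 142.8789
  (1/2) ln(2 pi * 39) = (1/2) ln(245.0442) = 2.7507
  1/(12*39) = 0.0021
  ln(39!) ~ 142.8789 - 39 + 2.7507 + 0.0021 = 106.6317
Convert to base 2: log2(39!) = 106.6317 / ln 2 = 106.6317 / 0.69314718 = 153.8370
ceil(153.8370) = 154


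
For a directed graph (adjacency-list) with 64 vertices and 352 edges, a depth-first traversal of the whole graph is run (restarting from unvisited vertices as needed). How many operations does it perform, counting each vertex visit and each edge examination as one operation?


A full DFS traversal visits each vertex once and examines each edge once.
V = 64
E = 352
Sum = 64 + 352 = 416


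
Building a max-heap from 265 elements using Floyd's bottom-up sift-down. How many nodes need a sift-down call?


In a heap of 265 elements (0-indexed array):
  Last element index: 264
  Parent of last element: floor((264 - 1) / 2) = 131
  Internal nodes: indices 0 to 131
  Count = floor(265/2) = 132


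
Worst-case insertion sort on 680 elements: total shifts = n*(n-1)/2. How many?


Sum of shifts = 1 + 2 + 3 + ... + 679
= 680 * 679 / 2
= 461720 / 2
= 230860


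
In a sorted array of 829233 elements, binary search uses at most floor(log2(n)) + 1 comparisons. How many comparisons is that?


Halving sequence: 829233 -> 414616 -> 207308 -> 103654 -> 51827 -> 25913 -> 12956 -> 6478 -> 3239 -> 1619 -> 809 -> 404 -> 202 -> 101 -> 50 -> 25 -> 12 -> 6 -> 3 -> 1
Number of halvings = 19
Max comparisons = 19 + 1 = 20


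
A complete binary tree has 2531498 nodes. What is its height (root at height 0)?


In a complete binary tree, level k holds nodes 2^k .. 2^(k+1)-1 (1-indexed).
Height = floor(log2(n)) = floor(log2(2531498)) = 21
Check: 2^21 = 2097152 <= 2531498 < 4194304 = 2^22


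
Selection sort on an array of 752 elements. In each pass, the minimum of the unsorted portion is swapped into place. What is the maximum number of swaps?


Selection sort performs one swap per pass:
  Pass 1: find min in positions 0 to 751, swap with position 0
  Pass 2: find min in positions 1 to 751, swap with position 1
  Pass 3: find min in positions 2 to 751, swap with position 2
  Pass 4: find min in positions 3 to 751, swap with position 3
  Pass 5: find min in positions 4 to 751, swap with position 4
  ... (746 more passes)
Total passes (and swaps) = n - 1 = 752 - 1 = 751


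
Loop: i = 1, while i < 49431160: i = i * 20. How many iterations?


i multiplies by 20 each step:
i = 1 -> 20 -> 400 -> 8000 -> 160000 -> 3200000 -> 64000000 (stop)
Iterations = ceil(log_20(49431160)) = 6


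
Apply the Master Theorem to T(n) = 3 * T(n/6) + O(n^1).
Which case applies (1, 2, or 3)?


The Master Theorem: T(n) = a*T(n/b) + O(n^c)
  a = 3, b = 6, c = 1
log_b(a) = log_6(3) ~ 0.613
Compare b^c with a: 6^1 = 6 > 3, so c > log_b(a).
Since c > log_b(a), Case 3 applies.
T(n) = O(n^1)
Master Theorem case = 3


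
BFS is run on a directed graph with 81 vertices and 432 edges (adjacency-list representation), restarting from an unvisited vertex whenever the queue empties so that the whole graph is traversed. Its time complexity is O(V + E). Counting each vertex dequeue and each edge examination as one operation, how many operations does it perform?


A full BFS traversal dequeues each vertex exactly once and examines each directed edge exactly once.
V = 81 (vertex processing cost)
E = 432 (edge examination cost)
Total operations proportional to V + E = 81 + 432 = 513


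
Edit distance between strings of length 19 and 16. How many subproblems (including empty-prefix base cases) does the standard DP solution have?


The table includes base cases (empty prefixes).
Rows: (m+1) = 20
Columns: (n+1) = 17
Total = 20 * 17 = 340


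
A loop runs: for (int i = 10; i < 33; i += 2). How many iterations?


Loop starts at i = 10, increments by 2, stops when i >= 33.
Number of iterations = ceil((33 - 10) / 2)
= ceil(23 / 2)
= 12


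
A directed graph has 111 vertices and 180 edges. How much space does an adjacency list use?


Adjacency list: one list head per vertex + one entry per edge
Vertex heads: 111
Edge entries: 180
Total = 111 + 180 = 291


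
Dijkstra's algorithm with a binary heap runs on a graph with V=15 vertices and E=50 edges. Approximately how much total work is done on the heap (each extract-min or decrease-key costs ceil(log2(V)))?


Dijkstra with a binary heap: each vertex is extracted once, each edge may relax once.
Each heap operation costs O(log V).
V + E = 15 + 50 = 65
ceil(log2(15)) = 4 (since 2^3 = 8 < 15 <= 16 = 2^4)
Total heap work = (V+E) * ceil(log2(V)) = 65 * 4 = 260


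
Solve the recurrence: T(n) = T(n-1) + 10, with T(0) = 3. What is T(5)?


Unrolling the recurrence:
T(5) = T(4) + 10
       = T(3) + 10 + 10
       = T(2) + 10*3
       ...
       = T(0) + 10*5
       = 3 + 50 = 53


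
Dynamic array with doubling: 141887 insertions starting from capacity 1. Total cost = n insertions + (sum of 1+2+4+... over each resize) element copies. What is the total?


n = 141887
Insertion costs: 141887
Resizes copy 1, 2, 4, ... up to the largest power of 2 that is <= n-1 = 141886, i.e. 131072.
Copy costs = 1 + 2 + 4 + 8 + 16 + 32 + 64 + 128 + 256 + 512 + 1024 + 2048 + 4096 + 8192 + 16384 + 32768 + 65536 + 131072 = 262143
Total = 141887 + 262143 = 404030


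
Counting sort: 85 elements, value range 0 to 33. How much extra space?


n = 85 (output array)
k = 34 (count array for 34 distinct values)
Extra space = 85 + 34 = 119


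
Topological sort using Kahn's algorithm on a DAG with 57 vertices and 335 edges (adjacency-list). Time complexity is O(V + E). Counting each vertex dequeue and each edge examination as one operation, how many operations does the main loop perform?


Kahn's algorithm:
  1. Compute in-degrees: O(V + E)
  2. Process queue: each vertex dequeued once (O(V))
     each edge examined once (O(E))
Total = V + E = 57 + 335 = 392


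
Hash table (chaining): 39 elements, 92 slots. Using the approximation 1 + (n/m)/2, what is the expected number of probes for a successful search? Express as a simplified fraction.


Computing expected probes:
alpha = 39/92
= 1 + alpha/2
= 1 + 39/(2*92)
= (2*92 + 39) / (2*92)
= 223/184


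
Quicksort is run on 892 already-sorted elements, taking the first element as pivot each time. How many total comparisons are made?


Sum of comparisons per partition:
891 + 890 + ... + 1 + 0
= 892 * (892 - 1) / 2
= 892 * 891 / 2
= 397386


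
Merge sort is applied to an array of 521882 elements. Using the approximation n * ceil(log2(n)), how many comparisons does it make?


Merge sort divides the array into halves recursively.
Number of levels = ceil(log2(521882)) = 19
At each level, approximately n = 521882 comparisons are needed for merging.
Total comparisons ~ n * ceil(log2(n)) = 521882 * 19 = 9915758


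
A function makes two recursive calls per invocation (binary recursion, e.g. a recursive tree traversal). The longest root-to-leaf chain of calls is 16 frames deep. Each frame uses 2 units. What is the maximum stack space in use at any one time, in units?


Binary recursion: the two calls run one after the other, so only one root-to-leaf chain of frames is on the stack at a time.
Maximum depth (longest chain) = 16 frames
Each frame = 2 units
Max stack space = 16 * 2 = 32


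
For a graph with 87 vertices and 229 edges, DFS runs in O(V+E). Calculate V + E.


A full DFS traversal visits each vertex once and examines each edge once.
V = 87
E = 229
Sum = 87 + 229 = 316


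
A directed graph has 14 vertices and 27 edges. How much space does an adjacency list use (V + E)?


Adjacency list: one list head per vertex + one entry per edge
Vertex heads: 14
Edge entries: 27
Total = 14 + 27 = 41


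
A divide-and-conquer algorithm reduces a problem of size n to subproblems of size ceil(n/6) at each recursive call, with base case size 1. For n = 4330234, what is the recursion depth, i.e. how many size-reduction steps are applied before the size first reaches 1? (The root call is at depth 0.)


Each step divides the size by 6 (rounding up); after k steps the size is ceil(n/6^k), which equals 1 exactly when 6^k >= n.
So the depth is the smallest k with 6^k >= 4330234, i.e. ceil(log_6(4330234)).
6^8 = 1679616 < 4330234 <= 10077696 = 6^9
Recursion depth = 9


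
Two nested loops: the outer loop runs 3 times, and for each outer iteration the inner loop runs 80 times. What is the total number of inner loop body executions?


Outer loop: 3 iterations
Inner loop: 80 iterations per outer iteration
Total = 3 * 80 = 240


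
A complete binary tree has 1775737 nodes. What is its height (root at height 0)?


In a complete binary tree, level k holds nodes 2^k .. 2^(k+1)-1 (1-indexed).
Height = floor(log2(n)) = floor(log2(1775737)) = 20
Check: 2^20 = 1048576 <= 1775737 < 2097152 = 2^21


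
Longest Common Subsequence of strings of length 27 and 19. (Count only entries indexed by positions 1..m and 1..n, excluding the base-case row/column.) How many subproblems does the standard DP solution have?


DP table indexed by positions in both strings.
First string: 27 positions
Second string: 19 positions
Total = 27 * 19 = 513


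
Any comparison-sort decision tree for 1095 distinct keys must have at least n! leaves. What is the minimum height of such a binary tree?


A binary decision tree of height h has at most 2^h leaves and needs at least n! of them, so h >= ceil(log2(n!)).
1095! is far too large to multiply out, so use Stirling's series:
  ln(n!) ~ n ln n - n + (1/2) ln(2 pi n) + 1/(12n)  (error below 1/(360 n^3), negligible here)
  ln(1095) = 6.9985096
  n ln n = 1095 * 6.9985096 = 7663.3680
  (1/2) ln(2 pi * 1095) = (1/2) ln(6880.0879) = 4.4182
  1/(12*1095) = 0.0001
  ln(1095!) ~ 7663.3680 - 1095 + 4.4182 + 0.0001 = 6572.7863
Convert to base 2: log2(1095!) = 6572.7863 / ln 2 = 6572.7863 / 0.69314718 = 9482.5262
ceil(9482.5262) = 9483


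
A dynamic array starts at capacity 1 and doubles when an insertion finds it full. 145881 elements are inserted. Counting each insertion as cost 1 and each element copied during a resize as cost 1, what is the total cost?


n = 145881
Insertion costs: 145881
Resizes copy 1, 2, 4, ... up to the largest power of 2 that is <= n-1 = 145880, i.e. 131072.
Copy costs = 1 + 2 + 4 + 8 + 16 + 32 + 64 + 128 + 256 + 512 + 1024 + 2048 + 4096 + 8192 + 16384 + 32768 + 65536 + 131072 = 262143
Total = 145881 + 262143 = 408024


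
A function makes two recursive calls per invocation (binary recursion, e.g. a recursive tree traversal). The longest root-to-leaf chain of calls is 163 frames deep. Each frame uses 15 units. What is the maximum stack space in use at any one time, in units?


Binary recursion: the two calls run one after the other, so only one root-to-leaf chain of frames is on the stack at a time.
Maximum depth (longest chain) = 163 frames
Each frame = 15 units
Max stack space = 163 * 15 = 2445


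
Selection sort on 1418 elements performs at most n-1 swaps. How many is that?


Each of the 1417 passes places one element in its final position.
Pass 1: swap minimum into position 0
Pass 2: swap minimum of remaining into position 1
...
Pass 1417: last two elements, one swap
Maximum swaps = 1418 - 1 = 1417


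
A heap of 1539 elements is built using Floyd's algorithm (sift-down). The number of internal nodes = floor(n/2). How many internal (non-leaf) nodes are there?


Leaf nodes occupy roughly half the array.
Sift-down is called for each internal node, starting from the last one.
Internal nodes = floor(n/2) = floor(1539/2) = 769


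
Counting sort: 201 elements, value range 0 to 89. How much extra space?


n = 201 (output array)
k = 90 (count array for 90 distinct values)
Extra space = 201 + 90 = 291


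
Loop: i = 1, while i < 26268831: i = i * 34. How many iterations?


i multiplies by 34 each step:
i = 1 -> 34 -> 1156 -> 39304 -> 1336336 -> 45435424 (stop)
Iterations = ceil(log_34(26268831)) = 5


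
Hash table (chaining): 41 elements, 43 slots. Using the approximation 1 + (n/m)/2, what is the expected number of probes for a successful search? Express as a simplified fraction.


Computing expected probes:
alpha = 41/43
= 1 + alpha/2
= 1 + 41/(2*43)
= (2*43 + 41) / (2*43)
= 127/86


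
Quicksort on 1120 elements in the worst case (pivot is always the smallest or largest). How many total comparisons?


In the worst case, each partition step picks the worst pivot:
  Partition 1: 1119 comparisons (n-1 elements to compare)
  Partition 2: 1118 comparisons
  Partition 3: 1117 comparisons
  Partition 4: 1116 comparisons
  Partition 5: 1115 comparisons
  ...
  Last partition: 0 comparisons
Total = (n-1) + (n-2) + ... + 1 + 0 = n*(n-1)/2
= 1120*1119/2 = 626640


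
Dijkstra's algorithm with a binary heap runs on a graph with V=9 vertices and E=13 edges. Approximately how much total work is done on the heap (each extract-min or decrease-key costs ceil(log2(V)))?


Dijkstra with a binary heap: each vertex is extracted once, each edge may relax once.
Each heap operation costs O(log V).
V + E = 9 + 13 = 22
ceil(log2(9)) = 4 (since 2^3 = 8 < 9 <= 16 = 2^4)
Total heap work = (V+E) * ceil(log2(V)) = 22 * 4 = 88


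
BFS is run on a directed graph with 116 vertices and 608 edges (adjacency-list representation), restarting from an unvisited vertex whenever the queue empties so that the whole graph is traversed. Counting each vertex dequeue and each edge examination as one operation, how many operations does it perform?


A full BFS traversal dequeues each vertex exactly once and examines each directed edge exactly once.
V = 116 (vertex processing cost)
E = 608 (edge examination cost)
Total operations proportional to V + E = 116 + 608 = 724


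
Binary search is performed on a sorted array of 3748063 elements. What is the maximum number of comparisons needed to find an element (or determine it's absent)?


Binary search halves the search space each comparison:
  Step 1: search space = 3748063 -> 1874031
  Step 2: search space = 1874031 -> 937015
  Step 3: search space = 937015 -> 468507
  Step 4: search space = 468507 -> 234253
  Step 5: search space = 234253 -> 117126
  Step 6: search space = 117126 -> 58563
  Step 7: search space = 58563 -> 29281
  Step 8: search space = 29281 -> 14640
  Step 9: search space = 14640 -> 7320
  Step 10: search space = 7320 -> 3660
  Step 11: search space = 3660 -> 1830
  Step 12: search space = 1830 -> 915
  Step 13: search space = 915 -> 457
  Step 14: search space = 457 -> 228
  Step 15: search space = 228 -> 114
  Step 16: search space = 114 -> 57
  Step 17: search space = 57 -> 28
  Step 18: search space = 28 -> 14
  Step 19: search space = 14 -> 7
  Step 20: search space = 7 -> 3
  Step 21: search space = 3 -> 1
  Step 22: search space = 1 (final check)
Maximum comparisons = floor(log2(3748063)) + 1 = 21 + 1 = 22


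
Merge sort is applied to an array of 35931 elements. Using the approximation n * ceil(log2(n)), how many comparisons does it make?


Merge sort divides the array into halves recursively.
Number of levels = ceil(log2(35931)) = 16
At each level, approximately n = 35931 comparisons are needed for merging.
Total comparisons ~ n * ceil(log2(n)) = 35931 * 16 = 574896


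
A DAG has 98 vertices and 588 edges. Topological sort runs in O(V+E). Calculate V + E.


V = 98 (vertex processing)
E = 588 (edge processing)
V + E = 98 + 588 = 686


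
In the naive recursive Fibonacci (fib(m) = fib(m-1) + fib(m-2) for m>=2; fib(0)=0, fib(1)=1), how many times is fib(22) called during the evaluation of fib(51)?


Let N(m) = number of times fib(m) is called while evaluating fib(51).
N(51) = 1 (the initial call).
N(50) = 1 (only fib(51) calls it).
For 1 <= m <= 49: fib(m) is called by fib(m+1) and fib(m+2), so
  N(m) = N(m+1) + N(m+2).
fib(0) is called only by fib(2), so N(0) = N(2).
Walk down from m=51:
  N(51)=1, N(50)=1, N(49)=2, N(48)=3, N(47)=5, N(46)=8, N(45)=13, N(44)=21, N(43)=34, N(42)=55, N(41)=89, N(40)=144, N(39)=233, N(38)=377, N(37)=610, N(36)=987, N(35)=1597, N(34)=2584, N(33)=4181, N(32)=6765, N(31)=10946, N(30)=17711, N(29)=28657, N(28)=46368, N(27)=75025, N(26)=121393, N(25)=196418, N(24)=317811, N(23)=514229, N(22)=832040
N(22) = 832040


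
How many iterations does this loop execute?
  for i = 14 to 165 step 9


The loop variable i takes values starting at 14 and increments by 9 each iteration.
Sequence: i = 14, 23, 32, 41, 50, 59, 68, 77, 86, ...
The upper bound 165 is inclusive, so the count is floor((last - first) / step) + 1:
floor((165 - 14) / 9) + 1 = floor(151/9) + 1 = 16 + 1 = 17


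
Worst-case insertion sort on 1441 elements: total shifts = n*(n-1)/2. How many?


Sum of shifts = 1 + 2 + 3 + ... + 1440
= 1441 * 1440 / 2
= 2075040 / 2
= 1037520


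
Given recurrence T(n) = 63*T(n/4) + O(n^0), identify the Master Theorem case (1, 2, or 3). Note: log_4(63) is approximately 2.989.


Master Theorem parameters: a=63, b=4, c=0
log_b(a) = 2.989
Compare b^c with a: 4^0 = 1 < 63, so c < log_b(a).
Comparing c=0 vs log_b(a)=2.989:
0 < 2.989 => Case 1
Result: T(n) = O(n^(log_4 63)) ~ O(n^2.989)
Master Theorem case = 1


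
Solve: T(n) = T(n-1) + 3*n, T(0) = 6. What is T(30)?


Expanding the recurrence:
T(30) = T(29) + 3*30
       = T(28) + 3*29 + 3*30
       ...
       = T(0) + 3*(1 + 2 + ... + 30)
       = 6 + 3 * 30*31/2
       = 6 + 3 * 465
       = 6 + 1395 = 1401


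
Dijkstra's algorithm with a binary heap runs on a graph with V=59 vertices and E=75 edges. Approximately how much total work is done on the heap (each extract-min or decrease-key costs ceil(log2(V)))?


Dijkstra with a binary heap: each vertex is extracted once, each edge may relax once.
Each heap operation costs O(log V).
V + E = 59 + 75 = 134
ceil(log2(59)) = 6 (since 2^5 = 32 < 59 <= 64 = 2^6)
Total heap work = (V+E) * ceil(log2(V)) = 134 * 6 = 804


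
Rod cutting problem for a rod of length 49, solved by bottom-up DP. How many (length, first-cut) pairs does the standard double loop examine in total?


For each subproblem length i = 1..49, the inner loop considers i possible first cuts.
Total = 1 + 2 + ... + 49
= 49*(49+1)/2
= 49*50/2 = 1225


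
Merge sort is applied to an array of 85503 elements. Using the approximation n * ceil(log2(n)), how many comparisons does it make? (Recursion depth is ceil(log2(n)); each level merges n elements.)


Merge sort divides the array into halves recursively.
Number of levels = ceil(log2(85503)) = 17
At each level, approximately n = 85503 comparisons are needed for merging.
Total comparisons ~ n * ceil(log2(n)) = 85503 * 17 = 1453551


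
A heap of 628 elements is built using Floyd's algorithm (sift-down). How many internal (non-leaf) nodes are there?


Leaf nodes occupy roughly half the array.
Sift-down is called for each internal node, starting from the last one.
Internal nodes = floor(n/2) = floor(628/2) = 314


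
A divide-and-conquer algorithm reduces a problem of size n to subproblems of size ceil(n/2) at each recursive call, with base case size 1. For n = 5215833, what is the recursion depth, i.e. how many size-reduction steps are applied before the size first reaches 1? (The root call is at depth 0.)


Each step divides the size by 2 (rounding up); after k steps the size is ceil(n/2^k), which equals 1 exactly when 2^k >= n.
So the depth is the smallest k with 2^k >= 5215833, i.e. ceil(log_2(5215833)).
2^22 = 4194304 < 5215833 <= 8388608 = 2^23
Recursion depth = 23


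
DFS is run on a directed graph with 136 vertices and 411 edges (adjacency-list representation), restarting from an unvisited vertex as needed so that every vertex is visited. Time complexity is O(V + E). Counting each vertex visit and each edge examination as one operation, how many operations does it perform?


A full DFS traversal processes each vertex exactly once (push/pop on stack).
Each directed edge is examined once.
V = 136, E = 411
V + E = 547


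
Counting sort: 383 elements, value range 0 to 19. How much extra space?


n = 383 (output array)
k = 20 (count array for 20 distinct values)
Extra space = 383 + 20 = 403


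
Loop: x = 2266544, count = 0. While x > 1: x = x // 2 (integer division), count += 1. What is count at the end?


The variable x halves each step:
x = 2266544 -> 1133272 -> 566636 -> 283318 -> 141659 -> 70829 -> 35414 -> 17707 -> 8853 -> 4426 -> 2213 -> 1106 -> 553 -> 276 -> 138 -> 69 -> 34 -> 17 -> 8 -> 4 -> 2 -> 1
Number of halvings = floor(log2(2266544)) = 21


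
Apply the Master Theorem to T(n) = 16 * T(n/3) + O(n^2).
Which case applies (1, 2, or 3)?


The Master Theorem: T(n) = a*T(n/b) + O(n^c)
  a = 16, b = 3, c = 2
log_b(a) = log_3(16) ~ 2.524
Compare b^c with a: 3^2 = 9 < 16, so c < log_b(a).
Since c < log_b(a), Case 1 applies.
T(n) = O(n^(log_3 16)) ~ O(n^2.524)
Master Theorem case = 1


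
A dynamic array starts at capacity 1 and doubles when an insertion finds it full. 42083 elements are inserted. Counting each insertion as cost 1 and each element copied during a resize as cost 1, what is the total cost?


n = 42083
Insertion costs: 42083
Resizes copy 1, 2, 4, ... up to the largest power of 2 that is <= n-1 = 42082, i.e. 32768.
Copy costs = 1 + 2 + 4 + 8 + 16 + 32 + 64 + 128 + 256 + 512 + 1024 + 2048 + 4096 + 8192 + 16384 + 32768 = 65535
Total = 42083 + 65535 = 107618


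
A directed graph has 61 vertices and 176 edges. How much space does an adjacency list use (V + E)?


Adjacency list: one list head per vertex + one entry per edge
Vertex heads: 61
Edge entries: 176
Total = 61 + 176 = 237


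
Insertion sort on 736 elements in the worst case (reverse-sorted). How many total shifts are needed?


In the worst case (reverse-sorted), each element shifts past all previous:
  Element 1: 1 shifts
  Element 2: 2 shifts
  Element 3: 3 shifts
  Element 4: 4 shifts
  Element 5: 5 shifts
  ...
  Element 735: 735 shifts
Total = 1 + 2 + ... + 735
= 736*(736-1)/2 = 270480


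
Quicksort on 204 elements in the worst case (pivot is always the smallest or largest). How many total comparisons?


In the worst case, each partition step picks the worst pivot:
  Partition 1: 203 comparisons (n-1 elements to compare)
  Partition 2: 202 comparisons
  Partition 3: 201 comparisons
  Partition 4: 200 comparisons
  Partition 5: 199 comparisons
  ...
  Last partition: 0 comparisons
Total = (n-1) + (n-2) + ... + 1 + 0 = n*(n-1)/2
= 204*203/2 = 20706


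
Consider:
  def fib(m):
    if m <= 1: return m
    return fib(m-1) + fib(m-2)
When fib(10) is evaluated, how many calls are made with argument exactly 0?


Let N(m) = number of times fib(m) is called while evaluating fib(10).
N(10) = 1 (the initial call).
N(9) = 1 (only fib(10) calls it).
For 1 <= m <= 8: fib(m) is called by fib(m+1) and fib(m+2), so
  N(m) = N(m+1) + N(m+2).
fib(0) is called only by fib(2), so N(0) = N(2).
Walk down from m=10:
  N(10)=1, N(9)=1, N(8)=2, N(7)=3, N(6)=5, N(5)=8, N(4)=13, N(3)=21, N(2)=34, N(1)=55, N(0)=N(2)=34
N(0) = 34


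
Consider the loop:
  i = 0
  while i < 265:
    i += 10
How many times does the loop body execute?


Starting at i = 0, each iteration adds 10.
Iterations until i >= 265:
  Iteration 1: i = 0 -> i = 10
  Iteration 2: i = 10 -> i = 20
  Iteration 3: i = 20 -> i = 30
  Iteration 4: i = 30 -> i = 40
  Iteration 5: i = 40 -> i = 50
  Iteration 6: i = 50 -> i = 60
  Iteration 7: i = 60 -> i = 70
  Iteration 8: i = 70 -> i = 80
  ... continuing ...
Total iterations = ceil(265/10) = 27


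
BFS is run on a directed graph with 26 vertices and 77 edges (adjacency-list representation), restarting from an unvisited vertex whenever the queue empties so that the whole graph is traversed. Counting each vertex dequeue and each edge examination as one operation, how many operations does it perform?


A full BFS traversal dequeues each vertex exactly once and examines each directed edge exactly once.
V = 26 (vertex processing cost)
E = 77 (edge examination cost)
Total operations proportional to V + E = 26 + 77 = 103


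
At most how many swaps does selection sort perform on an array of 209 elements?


Each of the 208 passes places one element in its final position.
Pass 1: swap minimum into position 0
Pass 2: swap minimum of remaining into position 1
...
Pass 208: last two elements, one swap
Maximum swaps = 209 - 1 = 208


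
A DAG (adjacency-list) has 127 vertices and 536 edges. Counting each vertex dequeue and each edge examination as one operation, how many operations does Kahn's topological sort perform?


V = 127 (vertex processing)
E = 536 (edge processing)
V + E = 127 + 536 = 663


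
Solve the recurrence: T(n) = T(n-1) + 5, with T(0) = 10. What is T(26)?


Unrolling the recurrence:
T(26) = T(25) + 5
       = T(24) + 5 + 5
       = T(23) + 5*3
       ...
       = T(0) + 5*26
       = 10 + 130 = 140


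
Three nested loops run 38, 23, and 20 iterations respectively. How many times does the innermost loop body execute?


Loop 1 (outermost): 38 iterations
Loop 2 (middle): 23 iterations per outer
Loop 3 (innermost): 20 iterations per middle
Total = 38 * 23 * 20 = 17480


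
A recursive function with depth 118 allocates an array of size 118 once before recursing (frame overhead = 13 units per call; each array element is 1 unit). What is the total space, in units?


Array allocation: 118 units (allocated once)
Stack frames: 118 deep * 13 per frame = 1534 units
Total = 118 + 1534 = 1652


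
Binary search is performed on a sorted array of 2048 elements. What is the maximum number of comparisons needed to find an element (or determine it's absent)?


Binary search halves the search space each comparison:
  Step 1: search space = 2048 -> 1024
  Step 2: search space = 1024 -> 512
  Step 3: search space = 512 -> 256
  Step 4: search space = 256 -> 128
  Step 5: search space = 128 -> 64
  Step 6: search space = 64 -> 32
  Step 7: search space = 32 -> 16
  Step 8: search space = 16 -> 8
  Step 9: search space = 8 -> 4
  Step 10: search space = 4 -> 2
  Step 11: search space = 2 -> 1
  Step 12: search space = 1 (final check)
Maximum comparisons = floor(log2(2048)) + 1 = 11 + 1 = 12


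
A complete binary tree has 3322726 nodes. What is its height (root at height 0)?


In a complete binary tree, level k holds nodes 2^k .. 2^(k+1)-1 (1-indexed).
Height = floor(log2(n)) = floor(log2(3322726)) = 21
Check: 2^21 = 2097152 <= 3322726 < 4194304 = 2^22


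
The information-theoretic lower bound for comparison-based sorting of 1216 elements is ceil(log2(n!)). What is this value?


A binary decision tree of height h has at most 2^h leaves and needs at least n! of them, so h >= ceil(log2(n!)).
1216! is far too large to multiply out, so use Stirling's series:
  ln(n!) ~ n ln n - n + (1/2) ln(2 pi n) + 1/(12n)  (error below 1/(360 n^3), negligible here)
  ln(1216) = 7.1033221
  n ln n = 1216 * 7.1033221 = 8637.6397
  (1/2) ln(2 pi * 1216) = (1/2) ln(7640.3533) = 4.4706
  1/(12*1216) = 0.0001
  ln(1216!) ~ 8637.6397 - 1216 + 4.4706 + 0.0001 = 7426.1104
Convert to base 2: log2(1216!) = 7426.1104 / ln 2 = 7426.1104 / 0.69314718 = 10713.6127
ceil(10713.6127) = 10714


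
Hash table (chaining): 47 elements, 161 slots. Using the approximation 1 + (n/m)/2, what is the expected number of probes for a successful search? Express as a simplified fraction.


Computing expected probes:
alpha = 47/161
= 1 + alpha/2
= 1 + 47/(2*161)
= (2*161 + 47) / (2*161)
= 369/322


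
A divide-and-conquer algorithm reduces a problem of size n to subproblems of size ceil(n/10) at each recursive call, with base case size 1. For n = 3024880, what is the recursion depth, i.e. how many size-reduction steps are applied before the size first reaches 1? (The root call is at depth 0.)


Each step divides the size by 10 (rounding up); after k steps the size is ceil(n/10^k), which equals 1 exactly when 10^k >= n.
So the depth is the smallest k with 10^k >= 3024880, i.e. ceil(log_10(3024880)).
10^6 = 1000000 < 3024880 <= 10000000 = 10^7
Recursion depth = 7


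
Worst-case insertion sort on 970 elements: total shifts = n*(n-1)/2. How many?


Sum of shifts = 1 + 2 + 3 + ... + 969
= 970 * 969 / 2
= 939930 / 2
= 469965


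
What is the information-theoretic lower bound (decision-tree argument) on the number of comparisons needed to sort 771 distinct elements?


A binary decision tree of height h has at most 2^h leaves and needs at least n! of them, so h >= ceil(log2(n!)).
771! is far too large to multiply out, so use Stirling's series:
  ln(n!) ~ n ln n - n + (1/2) ln(2 pi n) + 1/(12n)  (error below 1/(360 n^3), negligible here)
  ln(771) = 6.6476884
  n ln n = 771 * 6.6476884 = 5125.3678
  (1/2) ln(2 pi * 771) = (1/2) ln(4844.3359) = 4.2428
  1/(12*771) = 0.0001
  ln(771!) ~ 5125.3678 - 771 + 4.2428 + 0.0001 = 4358.6107
Convert to base 2: log2(771!) = 4358.6107 / ln 2 = 4358.6107 / 0.69314718 = 6288.1460
ceil(6288.1460) = 6289


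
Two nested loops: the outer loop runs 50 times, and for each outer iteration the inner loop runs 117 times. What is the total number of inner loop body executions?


Outer loop: 50 iterations
Inner loop: 117 iterations per outer iteration
Total = 50 * 117 = 5850


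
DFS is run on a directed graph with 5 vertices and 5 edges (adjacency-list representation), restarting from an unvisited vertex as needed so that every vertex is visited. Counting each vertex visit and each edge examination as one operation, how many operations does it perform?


A full DFS traversal processes each vertex exactly once (push/pop on stack).
Each directed edge is examined once.
V = 5, E = 5
V + E = 10


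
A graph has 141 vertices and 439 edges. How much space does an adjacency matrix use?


Adjacency matrix: V x V grid of entries
Space = V^2 = 141^2 = 141 * 141 = 19881


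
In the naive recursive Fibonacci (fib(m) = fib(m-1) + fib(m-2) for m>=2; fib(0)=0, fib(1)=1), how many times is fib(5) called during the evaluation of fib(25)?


Let N(m) = number of times fib(m) is called while evaluating fib(25).
N(25) = 1 (the initial call).
N(24) = 1 (only fib(25) calls it).
For 1 <= m <= 23: fib(m) is called by fib(m+1) and fib(m+2), so
  N(m) = N(m+1) + N(m+2).
fib(0) is called only by fib(2), so N(0) = N(2).
Walk down from m=25:
  N(25)=1, N(24)=1, N(23)=2, N(22)=3, N(21)=5, N(20)=8, N(19)=13, N(18)=21, N(17)=34, N(16)=55, N(15)=89, N(14)=144, N(13)=233, N(12)=377, N(11)=610, N(10)=987, N(9)=1597, N(8)=2584, N(7)=4181, N(6)=6765, N(5)=10946
N(5) = 10946


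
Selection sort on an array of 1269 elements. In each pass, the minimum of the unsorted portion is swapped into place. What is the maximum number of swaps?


Selection sort performs one swap per pass:
  Pass 1: find min in positions 0 to 1268, swap with position 0
  Pass 2: find min in positions 1 to 1268, swap with position 1
  Pass 3: find min in positions 2 to 1268, swap with position 2
  Pass 4: find min in positions 3 to 1268, swap with position 3
  Pass 5: find min in positions 4 to 1268, swap with position 4
  ... (1263 more passes)
Total passes (and swaps) = n - 1 = 1269 - 1 = 1268


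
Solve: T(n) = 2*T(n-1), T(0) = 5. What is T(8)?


Unrolling:
T(8) = 2*T(7) = 2^2*T(6) = ... = 2^8*T(0)
= 2^8 * 5
= 256 * 5 = 1280


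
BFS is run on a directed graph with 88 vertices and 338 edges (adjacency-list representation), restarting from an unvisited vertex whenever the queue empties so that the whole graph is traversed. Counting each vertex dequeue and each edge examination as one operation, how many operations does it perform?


A full BFS traversal dequeues each vertex exactly once and examines each directed edge exactly once.
V = 88 (vertex processing cost)
E = 338 (edge examination cost)
Total operations proportional to V + E = 88 + 338 = 426


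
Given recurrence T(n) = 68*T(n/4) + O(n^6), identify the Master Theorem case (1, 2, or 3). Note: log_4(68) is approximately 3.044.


Master Theorem parameters: a=68, b=4, c=6
log_b(a) = 3.044
Compare b^c with a: 4^6 = 4096 > 68, so c > log_b(a).
Comparing c=6 vs log_b(a)=3.044:
6 > 3.044 => Case 3
Result: T(n) = O(n^6)
Master Theorem case = 3


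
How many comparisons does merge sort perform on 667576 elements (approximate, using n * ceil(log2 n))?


Recursion depth: ceil(log2(667576)) = 20
Each recursion level merges n = 667576 elements
Total = 667576 * 20 = 13351520


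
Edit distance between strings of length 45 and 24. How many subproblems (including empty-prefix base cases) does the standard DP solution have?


The table includes base cases (empty prefixes).
Rows: (m+1) = 46
Columns: (n+1) = 25
Total = 46 * 25 = 1150


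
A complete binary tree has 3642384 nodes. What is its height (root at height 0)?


In a complete binary tree, level k holds nodes 2^k .. 2^(k+1)-1 (1-indexed).
Height = floor(log2(n)) = floor(log2(3642384)) = 21
Check: 2^21 = 2097152 <= 3642384 < 4194304 = 2^22


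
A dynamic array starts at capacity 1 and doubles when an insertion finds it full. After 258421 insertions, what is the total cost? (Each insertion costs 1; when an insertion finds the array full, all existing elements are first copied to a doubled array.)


Insertion cost: 258421 (one per element)
Resizes occur just before inserting elements 2, 3, 5, 9, ...
Elements copied at each resize: 1 + 2 + 4 + 8 + 16 + 32 + 64 + 128 + 256 + 512 + 1024 + 2048 + 4096 + 8192 + 16384 + 32768 + 65536 + 131072
Sum of copies = 262143 (geometric series: 2^k - 1)
Total = 258421 + 262143 = 520564


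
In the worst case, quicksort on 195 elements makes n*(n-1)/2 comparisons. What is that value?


Sum of comparisons per partition:
194 + 193 + ... + 1 + 0
= 195 * (195 - 1) / 2
= 195 * 194 / 2
= 18915


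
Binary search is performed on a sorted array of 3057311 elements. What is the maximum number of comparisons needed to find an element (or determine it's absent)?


Binary search halves the search space each comparison:
  Step 1: search space = 3057311 -> 1528655
  Step 2: search space = 1528655 -> 764327
  Step 3: search space = 764327 -> 382163
  Step 4: search space = 382163 -> 191081
  Step 5: search space = 191081 -> 95540
  Step 6: search space = 95540 -> 47770
  Step 7: search space = 47770 -> 23885
  Step 8: search space = 23885 -> 11942
  Step 9: search space = 11942 -> 5971
  Step 10: search space = 5971 -> 2985
  Step 11: search space = 2985 -> 1492
  Step 12: search space = 1492 -> 746
  Step 13: search space = 746 -> 373
  Step 14: search space = 373 -> 186
  Step 15: search space = 186 -> 93
  Step 16: search space = 93 -> 46
  Step 17: search space = 46 -> 23
  Step 18: search space = 23 -> 11
  Step 19: search space = 11 -> 5
  Step 20: search space = 5 -> 2
  Step 21: search space = 2 -> 1
  Step 22: search space = 1 (final check)
Maximum comparisons = floor(log2(3057311)) + 1 = 21 + 1 = 22


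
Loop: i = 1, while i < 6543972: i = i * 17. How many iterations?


i multiplies by 17 each step:
i = 1 -> 17 -> 289 -> 4913 -> 83521 -> 1419857 -> 24137569 (stop)
Iterations = ceil(log_17(6543972)) = 6


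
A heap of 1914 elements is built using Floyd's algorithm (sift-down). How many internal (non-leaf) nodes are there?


Leaf nodes occupy roughly half the array.
Sift-down is called for each internal node, starting from the last one.
Internal nodes = floor(n/2) = floor(1914/2) = 957


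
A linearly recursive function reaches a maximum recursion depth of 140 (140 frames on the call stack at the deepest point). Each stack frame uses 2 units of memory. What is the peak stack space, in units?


Maximum recursion depth = 140 frames
Memory per frame = 2 units
Total stack space = depth * frame_size
= 140 * 2 = 280


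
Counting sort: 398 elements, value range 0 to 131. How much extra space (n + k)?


n = 398 (output array)
k = 132 (count array for 132 distinct values)
Extra space = 398 + 132 = 530


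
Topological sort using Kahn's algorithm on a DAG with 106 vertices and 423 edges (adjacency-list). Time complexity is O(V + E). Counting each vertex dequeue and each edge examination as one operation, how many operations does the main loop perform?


Kahn's algorithm:
  1. Compute in-degrees: O(V + E)
  2. Process queue: each vertex dequeued once (O(V))
     each edge examined once (O(E))
Total = V + E = 106 + 423 = 529


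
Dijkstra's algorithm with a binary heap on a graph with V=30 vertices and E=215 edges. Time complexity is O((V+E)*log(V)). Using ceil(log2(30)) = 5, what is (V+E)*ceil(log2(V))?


Dijkstra with a binary heap: each vertex is extracted once, each edge may relax once.
Each heap operation costs O(log V).
V + E = 30 + 215 = 245
ceil(log2(30)) = 5 (since 2^4 = 16 < 30 <= 32 = 2^5)
Total heap work = (V+E) * ceil(log2(V)) = 245 * 5 = 1225


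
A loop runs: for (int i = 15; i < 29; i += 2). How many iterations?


Loop starts at i = 15, increments by 2, stops when i >= 29.
Number of iterations = ceil((29 - 15) / 2)
= ceil(14 / 2)
= 7


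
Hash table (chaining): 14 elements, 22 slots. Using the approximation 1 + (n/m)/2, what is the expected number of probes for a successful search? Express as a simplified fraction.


Computing expected probes:
alpha = 14/22
= 1 + alpha/2
= 1 + 14/(2*22)
= (2*22 + 14) / (2*22)
= 58/44 = 29/22


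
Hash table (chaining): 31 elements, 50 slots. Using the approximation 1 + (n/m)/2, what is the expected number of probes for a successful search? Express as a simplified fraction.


Computing expected probes:
alpha = 31/50
= 1 + alpha/2
= 1 + 31/(2*50)
= (2*50 + 31) / (2*50)
= 131/100


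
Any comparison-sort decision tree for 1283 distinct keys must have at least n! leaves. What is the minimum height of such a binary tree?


A binary decision tree of height h has at most 2^h leaves and needs at least n! of them, so h >= ceil(log2(n!)).
1283! is far too large to multiply out, so use Stirling's series:
  ln(n!) ~ n ln n - n + (1/2) ln(2 pi n) + 1/(12n)  (error below 1/(360 n^3), negligible here)
  ln(1283) = 7.1569564
  n ln n = 1283 * 7.1569564 = 9182.3751
  (1/2) ln(2 pi * 1283) = (1/2) ln(8061.3267) = 4.4974
  1/(12*1283) = 0.0001
  ln(1283!) ~ 9182.3751 - 1283 + 4.4974 + 0.0001 = 7903.8726
Convert to base 2: log2(1283!) = 7903.8726 / ln 2 = 7903.8726 / 0.69314718 = 11402.8778
ceil(11402.8778) = 11403


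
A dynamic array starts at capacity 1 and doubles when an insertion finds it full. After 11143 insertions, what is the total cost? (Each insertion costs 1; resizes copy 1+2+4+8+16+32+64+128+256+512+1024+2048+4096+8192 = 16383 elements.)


Insertion cost: 11143 (one per element)
Resizes occur just before inserting elements 2, 3, 5, 9, ...
Elements copied at each resize: 1 + 2 + 4 + 8 + 16 + 32 + 64 + 128 + 256 + 512 + 1024 + 2048 + 4096 + 8192
Sum of copies = 16383 (geometric series: 2^k - 1)
Total = 11143 + 16383 = 27526


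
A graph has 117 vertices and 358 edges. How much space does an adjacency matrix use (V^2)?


Adjacency matrix: V x V grid of entries
Space = V^2 = 117^2 = 117 * 117 = 13689
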